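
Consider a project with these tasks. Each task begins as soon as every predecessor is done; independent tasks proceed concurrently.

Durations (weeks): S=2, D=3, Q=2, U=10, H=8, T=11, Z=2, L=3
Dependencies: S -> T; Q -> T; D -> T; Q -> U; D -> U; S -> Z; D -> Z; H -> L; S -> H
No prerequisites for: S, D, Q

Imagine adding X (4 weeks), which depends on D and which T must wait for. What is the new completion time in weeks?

18

Originally the plan takes 14 weeks.
With X inserted, T now waits for max(S, D, Q, X).
New critical path: D→X→T = 3+4+11 = 18 ⇒ 18 weeks.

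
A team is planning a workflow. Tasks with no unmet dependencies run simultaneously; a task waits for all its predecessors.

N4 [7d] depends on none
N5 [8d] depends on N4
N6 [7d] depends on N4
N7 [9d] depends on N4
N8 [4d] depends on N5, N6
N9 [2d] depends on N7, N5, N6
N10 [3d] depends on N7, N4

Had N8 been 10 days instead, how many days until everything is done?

The binding path is N4→N5→N8 = 7+8+4 = 19; finish at 19 days.
N8 is on the critical path; changing it to 10 makes that path 25 days.
That remains the longest chain; total 25 days.

25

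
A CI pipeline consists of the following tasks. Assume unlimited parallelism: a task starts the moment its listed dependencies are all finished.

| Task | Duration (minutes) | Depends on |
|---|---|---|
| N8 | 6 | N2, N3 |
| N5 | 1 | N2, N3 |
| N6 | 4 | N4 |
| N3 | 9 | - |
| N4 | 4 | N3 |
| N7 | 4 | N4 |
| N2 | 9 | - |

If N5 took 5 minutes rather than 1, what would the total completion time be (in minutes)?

Actual critical path: N3→N4→N6 = 9+4+4 = 17 ⇒ 17 minutes.
The longest path through N5 is only 10 minutes, so N5 has float 7.
The critical path is still N3→N4→N6; finish is now 17 minutes.

17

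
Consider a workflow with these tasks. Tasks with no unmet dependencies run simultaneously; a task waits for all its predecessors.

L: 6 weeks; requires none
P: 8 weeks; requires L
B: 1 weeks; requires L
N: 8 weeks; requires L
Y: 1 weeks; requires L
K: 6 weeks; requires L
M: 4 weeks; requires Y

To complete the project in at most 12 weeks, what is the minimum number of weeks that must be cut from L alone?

Current finish: 14 weeks; target: 12.
L is on every critical path, so each week cut from L cuts the finish by one (this holds down to a finish of 9).
Need 14 − 12 = 2 weeks off L → L becomes 4 weeks, finish becomes 12.

2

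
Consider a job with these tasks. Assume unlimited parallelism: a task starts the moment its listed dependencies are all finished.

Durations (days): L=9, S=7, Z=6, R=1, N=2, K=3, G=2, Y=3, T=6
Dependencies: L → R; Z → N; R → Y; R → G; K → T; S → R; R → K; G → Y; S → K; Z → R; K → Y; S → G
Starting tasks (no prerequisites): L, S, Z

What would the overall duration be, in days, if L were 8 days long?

The binding path is L→R→K→T = 9+1+3+6 = 19; finish at 19 days.
L is on the critical path; changing it to 8 makes that path 18 days.
The critical path is still L→R→K→T; finish is now 18 days.

18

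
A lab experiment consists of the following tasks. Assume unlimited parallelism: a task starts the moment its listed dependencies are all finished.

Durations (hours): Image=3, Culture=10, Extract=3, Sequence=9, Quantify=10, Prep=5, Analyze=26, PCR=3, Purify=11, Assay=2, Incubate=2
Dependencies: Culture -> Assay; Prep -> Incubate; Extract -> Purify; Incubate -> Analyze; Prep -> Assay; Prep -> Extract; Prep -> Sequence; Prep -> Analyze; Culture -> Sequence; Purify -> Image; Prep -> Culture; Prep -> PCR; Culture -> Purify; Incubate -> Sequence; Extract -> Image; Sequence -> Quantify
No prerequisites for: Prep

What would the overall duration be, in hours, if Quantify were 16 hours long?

40

Actual critical path: Prep→Culture→Sequence→Quantify = 5+10+9+10 = 34 ⇒ 34 hours.
Since Quantify is critical, the +6 change carries straight to that chain (now 40 hours).
The critical path is still Prep→Culture→Sequence→Quantify; finish is now 40 hours.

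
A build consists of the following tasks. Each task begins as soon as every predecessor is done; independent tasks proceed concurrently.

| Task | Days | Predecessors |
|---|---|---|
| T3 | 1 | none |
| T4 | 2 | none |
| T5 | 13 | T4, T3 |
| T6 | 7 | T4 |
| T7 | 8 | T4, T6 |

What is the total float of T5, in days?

2

T4→T6→T7 = 2+7+8 = 17 sets the makespan at 17 days.
The longest chain containing T5 totals 15 days.
Float = 17 − 15 = 2.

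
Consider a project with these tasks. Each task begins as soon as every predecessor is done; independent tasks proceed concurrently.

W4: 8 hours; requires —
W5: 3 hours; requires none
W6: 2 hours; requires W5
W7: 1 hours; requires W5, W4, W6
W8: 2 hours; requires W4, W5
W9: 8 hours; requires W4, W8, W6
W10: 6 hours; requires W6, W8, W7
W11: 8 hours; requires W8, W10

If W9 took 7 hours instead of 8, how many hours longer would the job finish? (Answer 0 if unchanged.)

Baseline: W4→W8→W10→W11 = 8+2+6+8 = 24 → 24 hours.
W9 is off the critical path — its longest chain is 18 hours, giving 6 of slack.
The critical path is still W4→W8→W10→W11; finish is now 24 hours.
Change in finish: 24 − 24 = +0 hours.

0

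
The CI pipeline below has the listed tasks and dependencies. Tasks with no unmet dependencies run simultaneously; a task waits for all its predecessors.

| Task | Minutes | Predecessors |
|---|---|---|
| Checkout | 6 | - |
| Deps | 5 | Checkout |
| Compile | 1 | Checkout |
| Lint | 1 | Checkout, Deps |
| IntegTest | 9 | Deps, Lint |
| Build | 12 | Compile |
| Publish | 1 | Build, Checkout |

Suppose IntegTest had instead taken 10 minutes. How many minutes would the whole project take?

22

Baseline: Checkout→Deps→Lint→IntegTest = 6+5+1+9 = 21 → 21 minutes.
Since IntegTest is critical, the +1 change carries straight to that chain (now 22 minutes).
That remains the longest chain; total 22 minutes.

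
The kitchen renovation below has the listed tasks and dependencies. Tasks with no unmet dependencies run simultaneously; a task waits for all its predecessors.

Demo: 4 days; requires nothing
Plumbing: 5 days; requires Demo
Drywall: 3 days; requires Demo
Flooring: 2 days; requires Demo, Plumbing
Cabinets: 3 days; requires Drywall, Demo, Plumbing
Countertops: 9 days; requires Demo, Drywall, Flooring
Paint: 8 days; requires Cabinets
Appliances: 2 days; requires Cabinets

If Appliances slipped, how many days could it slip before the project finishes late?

Demo→Plumbing→Flooring→Countertops = 4+5+2+9 = 20 sets the makespan at 20 days.
Longest path through Appliances: 14 days (earliest finish 14, latest finish 20).
Slack of Appliances = 18 − 12 = 6 days.

6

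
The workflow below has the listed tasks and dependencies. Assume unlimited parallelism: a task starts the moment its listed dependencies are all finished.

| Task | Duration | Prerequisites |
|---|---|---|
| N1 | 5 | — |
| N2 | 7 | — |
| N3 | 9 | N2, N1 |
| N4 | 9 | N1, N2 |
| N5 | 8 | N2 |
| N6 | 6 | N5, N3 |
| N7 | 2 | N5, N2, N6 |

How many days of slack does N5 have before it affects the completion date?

The longest chain is N2→N3→N6→N7 = 7+9+6+2 = 24; overall finish 24 days.
N5 finishes as early as 15 and must finish by 16.
So N5 can slip 16 − 15 = 1 day.

1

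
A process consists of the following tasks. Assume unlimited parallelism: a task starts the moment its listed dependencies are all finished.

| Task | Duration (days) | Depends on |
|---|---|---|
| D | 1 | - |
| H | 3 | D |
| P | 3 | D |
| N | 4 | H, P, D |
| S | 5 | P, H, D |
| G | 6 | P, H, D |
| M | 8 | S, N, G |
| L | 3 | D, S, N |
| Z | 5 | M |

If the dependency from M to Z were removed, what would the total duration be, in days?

18

With the dependency in place, D→H→G→M→Z = 1+3+6+8+5 = 23 sets the finish at 23 days.
Without M→Z, Z's earliest start moves from 18 to 0.
After: D→H→G→M = 1+3+6+8 = 18 → 18 days.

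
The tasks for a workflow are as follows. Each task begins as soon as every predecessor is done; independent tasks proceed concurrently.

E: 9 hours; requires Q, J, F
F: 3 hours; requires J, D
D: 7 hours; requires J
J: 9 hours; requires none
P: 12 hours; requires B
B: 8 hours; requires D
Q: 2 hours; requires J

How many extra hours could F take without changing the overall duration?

8

Critical path: J→D→B→P = 9+7+8+12 = 36, so the finish is 36 hours.
F finishes as early as 19 and must finish by 27.
Float = 36 − 28 = 8.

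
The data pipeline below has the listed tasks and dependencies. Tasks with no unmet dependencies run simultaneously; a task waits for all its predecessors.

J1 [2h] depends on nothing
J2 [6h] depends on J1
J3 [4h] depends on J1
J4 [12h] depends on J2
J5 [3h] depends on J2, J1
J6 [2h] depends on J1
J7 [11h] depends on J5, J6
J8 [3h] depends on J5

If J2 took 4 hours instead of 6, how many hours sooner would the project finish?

The binding path is J1→J2→J5→J7 = 2+6+3+11 = 22; finish at 22 hours.
J2 lies on that path, so at 4 hours the path becomes 20 hours.
No other chain overtakes it, so the finish is 20 hours.
Change in finish: 20 − 22 = -2 hours.

2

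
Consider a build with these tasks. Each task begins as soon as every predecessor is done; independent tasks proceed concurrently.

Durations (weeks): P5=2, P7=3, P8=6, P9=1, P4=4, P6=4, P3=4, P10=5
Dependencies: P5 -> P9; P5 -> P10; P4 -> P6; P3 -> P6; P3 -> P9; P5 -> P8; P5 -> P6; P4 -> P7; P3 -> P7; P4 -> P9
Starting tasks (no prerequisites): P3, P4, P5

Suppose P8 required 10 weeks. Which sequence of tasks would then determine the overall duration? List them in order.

P5, P8

Critical path before the change: P5→P8 = 2+6 = 8 giving 8 weeks.
P8 lies on that path, so at 10 weeks the path becomes 12 weeks.
That remains the longest chain; total 12 weeks.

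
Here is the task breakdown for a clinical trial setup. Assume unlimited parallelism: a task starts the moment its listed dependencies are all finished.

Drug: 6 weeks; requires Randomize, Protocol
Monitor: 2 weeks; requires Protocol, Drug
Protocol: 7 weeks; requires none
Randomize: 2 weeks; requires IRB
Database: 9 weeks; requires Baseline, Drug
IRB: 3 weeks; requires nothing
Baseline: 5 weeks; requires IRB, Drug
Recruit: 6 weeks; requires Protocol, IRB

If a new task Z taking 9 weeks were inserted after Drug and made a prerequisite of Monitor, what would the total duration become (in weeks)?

27

Originally the project takes 27 weeks.
With Z inserted, Monitor now waits for max(Protocol, Drug, Z).
New critical path: Protocol→Drug→Baseline→Database = 7+6+5+9 = 27 ⇒ 27 weeks.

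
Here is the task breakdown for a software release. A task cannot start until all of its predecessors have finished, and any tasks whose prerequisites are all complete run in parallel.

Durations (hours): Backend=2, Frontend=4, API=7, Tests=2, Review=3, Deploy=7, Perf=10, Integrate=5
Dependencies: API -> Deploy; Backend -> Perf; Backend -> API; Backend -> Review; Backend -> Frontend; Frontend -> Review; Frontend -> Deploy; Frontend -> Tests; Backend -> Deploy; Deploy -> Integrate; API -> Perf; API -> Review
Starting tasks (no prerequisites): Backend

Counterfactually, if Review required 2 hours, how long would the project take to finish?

Critical path before the change: Backend→API→Deploy→Integrate = 2+7+7+5 = 21 giving 21 hours.
The longest path through Review is only 12 hours, so Review has float 9.
The critical path is still Backend→API→Deploy→Integrate; finish is now 21 hours.

21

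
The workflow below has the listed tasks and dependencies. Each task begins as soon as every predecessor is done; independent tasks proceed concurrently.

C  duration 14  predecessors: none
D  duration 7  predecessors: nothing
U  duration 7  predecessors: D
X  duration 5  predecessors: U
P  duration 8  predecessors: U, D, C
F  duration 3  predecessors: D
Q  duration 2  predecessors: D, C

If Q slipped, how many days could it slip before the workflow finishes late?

C→P = 14+8 = 22 sets the makespan at 22 days.
The longest chain containing Q totals 16 days.
Float = 22 − 16 = 6.

6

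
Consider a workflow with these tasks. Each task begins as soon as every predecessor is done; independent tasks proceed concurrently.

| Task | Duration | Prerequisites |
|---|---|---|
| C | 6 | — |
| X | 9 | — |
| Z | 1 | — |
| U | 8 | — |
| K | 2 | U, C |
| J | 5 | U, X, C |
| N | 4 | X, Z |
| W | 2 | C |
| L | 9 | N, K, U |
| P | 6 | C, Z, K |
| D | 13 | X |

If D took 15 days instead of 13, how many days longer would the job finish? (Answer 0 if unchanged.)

2

Critical path before the change: X→D = 9+13 = 22 giving 22 days.
Since D is critical, the +2 change carries straight to that chain (now 24 days).
The critical path is still X→D; finish is now 24 days.
Change in finish: 24 − 22 = +2 days.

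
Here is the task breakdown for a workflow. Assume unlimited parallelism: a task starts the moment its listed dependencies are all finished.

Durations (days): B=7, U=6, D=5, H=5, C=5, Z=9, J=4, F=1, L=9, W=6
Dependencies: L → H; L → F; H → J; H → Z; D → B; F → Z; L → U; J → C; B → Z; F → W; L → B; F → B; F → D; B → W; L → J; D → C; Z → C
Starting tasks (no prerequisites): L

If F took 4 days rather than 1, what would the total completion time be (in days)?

Critical path before the change: L→F→D→B→Z→C = 9+1+5+7+9+5 = 36 giving 36 days.
F lies on that path, so at 4 days the path becomes 39 days.
The critical path is still L→F→D→B→Z→C; finish is now 39 days.

39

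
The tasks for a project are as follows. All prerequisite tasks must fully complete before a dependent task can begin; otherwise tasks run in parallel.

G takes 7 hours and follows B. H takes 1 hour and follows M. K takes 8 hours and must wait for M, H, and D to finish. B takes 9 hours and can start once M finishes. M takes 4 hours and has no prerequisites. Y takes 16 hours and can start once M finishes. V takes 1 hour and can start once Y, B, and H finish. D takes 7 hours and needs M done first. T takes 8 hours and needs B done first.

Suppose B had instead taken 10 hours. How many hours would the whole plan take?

22

As given, the longest chain is M→B→T = 4+9+8 = 21, so the finish is 21 hours.
Since B is critical, the +1 change carries straight to that chain (now 22 hours).
That remains the longest chain; total 22 hours.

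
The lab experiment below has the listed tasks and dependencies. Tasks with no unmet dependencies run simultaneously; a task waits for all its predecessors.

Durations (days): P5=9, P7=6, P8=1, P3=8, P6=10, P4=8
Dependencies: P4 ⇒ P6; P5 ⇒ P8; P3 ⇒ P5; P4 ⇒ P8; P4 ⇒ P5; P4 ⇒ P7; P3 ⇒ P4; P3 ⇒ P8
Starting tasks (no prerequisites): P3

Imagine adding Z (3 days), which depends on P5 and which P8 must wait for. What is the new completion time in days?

Originally the schedule takes 26 days.
With Z inserted, P8 now waits for max(P5, P3, P4, Z).
New critical path: P3→P4→P5→Z→P8 = 8+8+9+3+1 = 29 ⇒ 29 days.

29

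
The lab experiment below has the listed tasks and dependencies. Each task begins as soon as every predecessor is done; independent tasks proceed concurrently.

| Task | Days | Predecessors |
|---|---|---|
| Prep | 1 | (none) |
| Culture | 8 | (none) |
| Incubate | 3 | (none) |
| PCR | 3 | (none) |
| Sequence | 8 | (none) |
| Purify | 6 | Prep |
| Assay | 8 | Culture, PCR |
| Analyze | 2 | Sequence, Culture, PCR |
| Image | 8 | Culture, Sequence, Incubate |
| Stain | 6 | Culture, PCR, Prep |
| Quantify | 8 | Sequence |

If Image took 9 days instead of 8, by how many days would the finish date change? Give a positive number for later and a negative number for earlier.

1

The binding path is Culture→Image = 8+8 = 16; finish at 16 days.
Image is on the critical path; changing it to 9 makes that path 17 days.
That remains the longest chain; total 17 days.
Change in finish: 17 − 16 = +1 days.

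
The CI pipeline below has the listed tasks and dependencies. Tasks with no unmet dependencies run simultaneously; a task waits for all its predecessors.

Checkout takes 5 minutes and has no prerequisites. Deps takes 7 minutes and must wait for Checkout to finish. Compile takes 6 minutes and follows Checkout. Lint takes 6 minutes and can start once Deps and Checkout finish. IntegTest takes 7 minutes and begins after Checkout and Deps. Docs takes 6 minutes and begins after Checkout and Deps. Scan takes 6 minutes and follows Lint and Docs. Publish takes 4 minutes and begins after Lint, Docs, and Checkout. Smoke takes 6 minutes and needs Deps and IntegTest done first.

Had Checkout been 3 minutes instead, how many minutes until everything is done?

Critical path before the change: Checkout→Deps→IntegTest→Smoke = 5+7+7+6 = 25 giving 25 minutes.
Since Checkout is critical, the -2 change carries straight to that chain (now 23 minutes).
No other chain overtakes it, so the finish is 23 minutes.

23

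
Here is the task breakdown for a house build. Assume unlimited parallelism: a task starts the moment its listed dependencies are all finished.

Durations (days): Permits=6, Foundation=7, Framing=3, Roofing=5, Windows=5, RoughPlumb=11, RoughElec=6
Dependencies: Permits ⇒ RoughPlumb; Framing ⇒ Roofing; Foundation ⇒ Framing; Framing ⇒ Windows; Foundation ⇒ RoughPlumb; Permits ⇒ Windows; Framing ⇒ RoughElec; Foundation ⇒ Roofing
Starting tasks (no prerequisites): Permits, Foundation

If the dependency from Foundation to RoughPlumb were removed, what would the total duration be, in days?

With the dependency in place, Foundation→RoughPlumb = 7+11 = 18 sets the finish at 18 days.
Without Foundation→RoughPlumb, RoughPlumb's earliest start moves from 7 to 6.
The longest chain is now Permits→RoughPlumb = 6+11 = 17, so the schedule takes 17 days.

17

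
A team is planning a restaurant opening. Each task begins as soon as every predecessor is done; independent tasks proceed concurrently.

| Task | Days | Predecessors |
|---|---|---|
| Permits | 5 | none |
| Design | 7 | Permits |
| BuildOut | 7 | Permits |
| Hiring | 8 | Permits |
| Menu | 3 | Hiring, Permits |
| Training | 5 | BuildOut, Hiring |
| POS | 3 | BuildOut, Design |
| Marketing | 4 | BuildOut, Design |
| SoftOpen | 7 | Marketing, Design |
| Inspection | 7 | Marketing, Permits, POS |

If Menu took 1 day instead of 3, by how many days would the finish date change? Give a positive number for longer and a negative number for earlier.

0

Baseline: Permits→Design→Marketing→SoftOpen = 5+7+4+7 = 23 → 23 days.
Menu is off the critical path — its longest chain is 16 days, giving 7 of slack.
The critical path is still Permits→Design→Marketing→SoftOpen; finish is now 23 days.
Change in finish: 23 − 23 = +0 days.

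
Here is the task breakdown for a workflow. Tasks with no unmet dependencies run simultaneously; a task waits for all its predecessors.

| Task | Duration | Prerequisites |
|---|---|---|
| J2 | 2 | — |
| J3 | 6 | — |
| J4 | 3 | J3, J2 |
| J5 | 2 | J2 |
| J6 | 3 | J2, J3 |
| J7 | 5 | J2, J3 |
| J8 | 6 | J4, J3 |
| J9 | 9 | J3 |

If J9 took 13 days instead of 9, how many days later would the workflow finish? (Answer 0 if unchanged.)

4

As given, the longest chain is J3→J9 = 6+9 = 15, so the finish is 15 days.
Since J9 is critical, the +4 change carries straight to that chain (now 19 days).
That remains the longest chain; total 19 days.
Change in finish: 19 − 15 = +4 days.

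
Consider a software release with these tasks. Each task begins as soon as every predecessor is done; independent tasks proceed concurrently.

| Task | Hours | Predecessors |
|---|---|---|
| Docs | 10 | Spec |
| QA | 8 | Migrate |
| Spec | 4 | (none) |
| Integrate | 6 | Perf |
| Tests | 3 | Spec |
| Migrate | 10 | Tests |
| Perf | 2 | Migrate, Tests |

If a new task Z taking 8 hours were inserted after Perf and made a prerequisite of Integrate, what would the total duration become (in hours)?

33

Originally the job takes 25 hours.
With Z inserted, Integrate now waits for max(Perf, Z).
New critical path: Spec→Tests→Migrate→Perf→Z→Integrate = 4+3+10+2+8+6 = 33 ⇒ 33 hours.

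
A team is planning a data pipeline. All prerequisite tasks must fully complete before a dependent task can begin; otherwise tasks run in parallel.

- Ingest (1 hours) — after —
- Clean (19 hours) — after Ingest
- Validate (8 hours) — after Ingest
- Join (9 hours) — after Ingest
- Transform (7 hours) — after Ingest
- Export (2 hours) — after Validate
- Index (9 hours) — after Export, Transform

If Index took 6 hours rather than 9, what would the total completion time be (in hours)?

20

The binding path is Ingest→Validate→Export→Index = 1+8+2+9 = 20; finish at 20 hours.
Index lies on that path, so at 6 hours the path becomes 17 hours.
The binding chain switches to Ingest→Clean = 1+19 = 20; finish 20 hours.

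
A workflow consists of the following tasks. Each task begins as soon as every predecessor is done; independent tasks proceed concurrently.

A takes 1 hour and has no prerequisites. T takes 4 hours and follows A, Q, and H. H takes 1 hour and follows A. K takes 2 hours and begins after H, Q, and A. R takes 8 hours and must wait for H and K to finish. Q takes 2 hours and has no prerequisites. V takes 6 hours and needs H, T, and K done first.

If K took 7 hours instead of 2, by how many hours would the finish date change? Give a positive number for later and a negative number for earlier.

5

As given, the longest chain is A→H→K→R = 1+1+2+8 = 12, so the finish is 12 hours.
Since K is critical, the +5 change carries straight to that chain (now 17 hours).
The critical path is still A→H→K→R; finish is now 17 hours.
Change in finish: 17 − 12 = +5 hours.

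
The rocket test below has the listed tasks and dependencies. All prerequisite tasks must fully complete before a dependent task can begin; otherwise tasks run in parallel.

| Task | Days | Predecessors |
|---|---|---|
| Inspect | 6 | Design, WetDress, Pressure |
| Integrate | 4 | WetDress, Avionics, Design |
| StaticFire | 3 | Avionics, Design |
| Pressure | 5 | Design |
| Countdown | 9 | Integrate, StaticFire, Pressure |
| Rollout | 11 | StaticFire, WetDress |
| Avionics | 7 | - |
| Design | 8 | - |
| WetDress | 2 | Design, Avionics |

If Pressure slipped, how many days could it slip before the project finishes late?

Design→WetDress→Integrate→Countdown = 8+2+4+9 = 23 sets the makespan at 23 days.
Pressure finishes as early as 13 and must finish by 14.
So Pressure can slip 14 − 13 = 1 day.

1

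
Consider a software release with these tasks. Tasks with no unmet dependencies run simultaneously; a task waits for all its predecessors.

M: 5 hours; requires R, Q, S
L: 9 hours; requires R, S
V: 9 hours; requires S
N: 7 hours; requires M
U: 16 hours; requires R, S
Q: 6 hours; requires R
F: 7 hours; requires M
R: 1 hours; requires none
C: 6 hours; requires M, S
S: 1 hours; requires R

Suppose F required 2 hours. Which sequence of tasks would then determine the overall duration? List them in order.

R, Q, M, N

As given, the longest chain is R→Q→M→F = 1+6+5+7 = 19, so the finish is 19 hours.
Since F is critical, the -5 change carries straight to that chain (now 14 hours).
The binding chain switches to R→Q→M→N = 1+6+5+7 = 19; finish 19 hours.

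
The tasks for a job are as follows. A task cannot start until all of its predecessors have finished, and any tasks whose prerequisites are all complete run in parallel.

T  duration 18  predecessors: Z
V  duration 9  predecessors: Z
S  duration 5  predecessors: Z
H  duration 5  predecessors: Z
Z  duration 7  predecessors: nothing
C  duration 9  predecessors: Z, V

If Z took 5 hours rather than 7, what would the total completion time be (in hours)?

23

The binding path is Z→V→C = 7+9+9 = 25; finish at 25 hours.
Z lies on that path, so at 5 hours the path becomes 23 hours.
The critical path is still Z→V→C; finish is now 23 hours.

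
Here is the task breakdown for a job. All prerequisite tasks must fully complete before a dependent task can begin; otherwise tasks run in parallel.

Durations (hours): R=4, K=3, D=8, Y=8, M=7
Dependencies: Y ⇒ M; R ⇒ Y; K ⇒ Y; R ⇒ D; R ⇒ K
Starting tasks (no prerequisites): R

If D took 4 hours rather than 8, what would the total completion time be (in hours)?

Baseline: R→K→Y→M = 4+3+8+7 = 22 → 22 hours.
D is off the critical path — its longest chain is 12 hours, giving 10 of slack.
No other chain overtakes it, so the finish is 22 hours.

22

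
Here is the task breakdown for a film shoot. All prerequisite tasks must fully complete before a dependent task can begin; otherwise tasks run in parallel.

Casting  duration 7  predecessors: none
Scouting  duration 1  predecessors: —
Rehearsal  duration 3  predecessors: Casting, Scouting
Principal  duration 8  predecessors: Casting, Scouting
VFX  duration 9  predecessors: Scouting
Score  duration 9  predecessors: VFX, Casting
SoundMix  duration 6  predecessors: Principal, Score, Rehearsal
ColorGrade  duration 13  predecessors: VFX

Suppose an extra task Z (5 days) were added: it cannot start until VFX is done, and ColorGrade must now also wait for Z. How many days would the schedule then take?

Originally the schedule takes 25 days.
With Z inserted, ColorGrade now waits for max(VFX, Z).
New critical path: Scouting→VFX→Z→ColorGrade = 1+9+5+13 = 28 ⇒ 28 days.

28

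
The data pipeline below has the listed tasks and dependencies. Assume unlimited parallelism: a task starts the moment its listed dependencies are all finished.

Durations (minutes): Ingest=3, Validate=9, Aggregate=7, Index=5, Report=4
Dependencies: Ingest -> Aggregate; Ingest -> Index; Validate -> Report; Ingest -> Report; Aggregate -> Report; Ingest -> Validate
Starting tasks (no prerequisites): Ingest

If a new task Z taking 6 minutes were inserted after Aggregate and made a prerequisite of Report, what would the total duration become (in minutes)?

20

Originally the job takes 16 minutes.
With Z inserted, Report now waits for max(Ingest, Aggregate, Validate, Z).
New critical path: Ingest→Aggregate→Z→Report = 3+7+6+4 = 20 ⇒ 20 minutes.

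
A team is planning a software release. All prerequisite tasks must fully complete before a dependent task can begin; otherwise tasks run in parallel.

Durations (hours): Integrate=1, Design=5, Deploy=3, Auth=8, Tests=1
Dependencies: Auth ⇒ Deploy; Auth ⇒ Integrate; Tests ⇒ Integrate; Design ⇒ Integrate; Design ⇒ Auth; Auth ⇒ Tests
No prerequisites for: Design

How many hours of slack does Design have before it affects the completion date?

0

Critical path: Design→Auth→Deploy = 5+8+3 = 16, so the finish is 16 hours.
Longest path through Design: 16 hours (earliest finish 5, latest finish 5).
Float = 16 − 16 = 0.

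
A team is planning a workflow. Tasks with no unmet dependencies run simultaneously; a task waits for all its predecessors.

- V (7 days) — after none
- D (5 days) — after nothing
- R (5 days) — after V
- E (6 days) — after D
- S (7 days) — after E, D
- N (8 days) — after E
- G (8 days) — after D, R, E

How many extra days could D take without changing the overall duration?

1

Critical path: V→R→G = 7+5+8 = 20, so the finish is 20 days.
Longest path through D: 19 days (earliest finish 5, latest finish 6).
Slack of D = 1 − 0 = 1 day.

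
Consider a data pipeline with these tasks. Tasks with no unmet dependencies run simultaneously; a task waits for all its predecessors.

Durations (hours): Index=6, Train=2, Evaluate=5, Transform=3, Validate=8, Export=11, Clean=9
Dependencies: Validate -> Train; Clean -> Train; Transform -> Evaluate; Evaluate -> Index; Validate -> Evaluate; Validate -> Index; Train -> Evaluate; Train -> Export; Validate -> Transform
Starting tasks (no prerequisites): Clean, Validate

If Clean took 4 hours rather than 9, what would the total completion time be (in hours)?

Baseline: Clean→Train→Evaluate→Index = 9+2+5+6 = 22 → 22 hours.
Clean is on the critical path; changing it to 4 makes that path 17 hours.
The binding chain switches to Validate→Transform→Evaluate→Index = 8+3+5+6 = 22; finish 22 hours.

22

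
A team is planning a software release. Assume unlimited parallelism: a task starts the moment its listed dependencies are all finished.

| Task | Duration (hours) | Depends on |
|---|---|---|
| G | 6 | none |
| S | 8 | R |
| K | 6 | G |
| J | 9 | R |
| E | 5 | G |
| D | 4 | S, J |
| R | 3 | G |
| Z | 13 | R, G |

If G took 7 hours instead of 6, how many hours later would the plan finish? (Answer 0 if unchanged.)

1

Actual critical path: G→R→Z = 6+3+13 = 22 ⇒ 22 hours.
G is on the critical path; changing it to 7 makes that path 23 hours.
The critical path is still G→R→Z; finish is now 23 hours.
Change in finish: 23 − 22 = +1 hours.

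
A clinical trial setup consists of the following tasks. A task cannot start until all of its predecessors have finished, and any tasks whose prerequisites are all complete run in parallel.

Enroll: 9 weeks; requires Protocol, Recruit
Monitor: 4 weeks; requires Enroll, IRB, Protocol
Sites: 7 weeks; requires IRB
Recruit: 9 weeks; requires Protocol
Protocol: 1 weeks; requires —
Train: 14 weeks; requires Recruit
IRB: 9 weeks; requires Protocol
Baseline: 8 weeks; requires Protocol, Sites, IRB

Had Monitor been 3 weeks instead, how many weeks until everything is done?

25

Baseline: Protocol→IRB→Sites→Baseline = 1+9+7+8 = 25 → 25 weeks.
Monitor has 2 weeks of float (longest path through it is 23).
The critical path is still Protocol→IRB→Sites→Baseline; finish is now 25 weeks.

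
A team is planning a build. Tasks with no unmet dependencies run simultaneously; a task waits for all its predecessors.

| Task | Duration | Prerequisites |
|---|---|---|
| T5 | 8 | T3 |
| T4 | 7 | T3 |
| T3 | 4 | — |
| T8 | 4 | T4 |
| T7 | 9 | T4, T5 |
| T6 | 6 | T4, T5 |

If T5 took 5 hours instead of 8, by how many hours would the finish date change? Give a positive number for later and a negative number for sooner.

-1

Critical path before the change: T3→T5→T7 = 4+8+9 = 21 giving 21 hours.
Since T5 is critical, the -3 change carries straight to that chain (now 18 hours).
Now T3→T4→T7 = 4+7+9 = 20 is longest, so the finish becomes 20 hours.
Change in finish: 20 − 21 = -1 hours.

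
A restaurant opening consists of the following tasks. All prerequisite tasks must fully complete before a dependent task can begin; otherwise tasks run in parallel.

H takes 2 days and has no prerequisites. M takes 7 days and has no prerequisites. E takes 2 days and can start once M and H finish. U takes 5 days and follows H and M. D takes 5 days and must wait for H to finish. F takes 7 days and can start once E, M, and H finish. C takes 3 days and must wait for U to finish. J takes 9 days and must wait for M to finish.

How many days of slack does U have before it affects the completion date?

1

The longest chain is M→E→F = 7+2+7 = 16; overall finish 16 days.
The longest chain containing U totals 15 days.
So U can slip 13 − 12 = 1 day.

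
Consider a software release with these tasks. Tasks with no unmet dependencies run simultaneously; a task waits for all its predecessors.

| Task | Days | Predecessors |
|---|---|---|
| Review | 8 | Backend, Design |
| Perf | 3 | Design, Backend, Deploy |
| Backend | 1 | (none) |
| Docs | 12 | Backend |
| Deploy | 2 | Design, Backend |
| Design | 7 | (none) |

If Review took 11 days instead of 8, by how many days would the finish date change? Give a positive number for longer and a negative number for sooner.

Baseline: Design→Review = 7+8 = 15 → 15 days.
Review lies on that path, so at 11 days the path becomes 18 days.
The critical path is still Design→Review; finish is now 18 days.
Change in finish: 18 − 15 = +3 days.

3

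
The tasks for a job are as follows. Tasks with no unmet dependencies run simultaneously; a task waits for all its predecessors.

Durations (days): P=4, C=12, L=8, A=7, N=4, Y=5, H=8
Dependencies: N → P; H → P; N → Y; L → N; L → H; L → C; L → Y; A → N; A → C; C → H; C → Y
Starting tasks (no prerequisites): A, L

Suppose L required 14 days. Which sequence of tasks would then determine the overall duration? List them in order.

Baseline: L→C→H→P = 8+12+8+4 = 32 → 32 days.
L is on the critical path; changing it to 14 makes that path 38 days.
The critical path is still L→C→H→P; finish is now 38 days.

L, C, H, P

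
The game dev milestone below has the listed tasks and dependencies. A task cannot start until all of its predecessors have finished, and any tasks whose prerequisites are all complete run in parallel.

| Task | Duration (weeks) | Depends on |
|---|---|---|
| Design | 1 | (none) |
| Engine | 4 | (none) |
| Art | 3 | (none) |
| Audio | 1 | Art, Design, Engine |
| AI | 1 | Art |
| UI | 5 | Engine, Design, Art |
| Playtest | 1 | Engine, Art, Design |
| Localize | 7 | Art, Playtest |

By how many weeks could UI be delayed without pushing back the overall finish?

3

The longest chain is Engine→Playtest→Localize = 4+1+7 = 12; overall finish 12 weeks.
The longest chain containing UI totals 9 weeks.
Slack of UI = 7 − 4 = 3 weeks.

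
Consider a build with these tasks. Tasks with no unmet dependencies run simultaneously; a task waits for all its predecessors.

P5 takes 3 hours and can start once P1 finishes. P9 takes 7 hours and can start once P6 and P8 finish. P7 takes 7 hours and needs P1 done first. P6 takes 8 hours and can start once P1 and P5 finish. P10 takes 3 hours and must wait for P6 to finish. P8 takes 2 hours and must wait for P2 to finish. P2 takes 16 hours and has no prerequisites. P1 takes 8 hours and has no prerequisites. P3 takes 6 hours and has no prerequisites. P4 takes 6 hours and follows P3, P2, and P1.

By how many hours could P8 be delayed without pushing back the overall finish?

Critical path: P1→P5→P6→P9 = 8+3+8+7 = 26, so the finish is 26 hours.
Longest path through P8: 25 hours (earliest finish 18, latest finish 19).
So P8 can slip 19 − 18 = 1 hour.

1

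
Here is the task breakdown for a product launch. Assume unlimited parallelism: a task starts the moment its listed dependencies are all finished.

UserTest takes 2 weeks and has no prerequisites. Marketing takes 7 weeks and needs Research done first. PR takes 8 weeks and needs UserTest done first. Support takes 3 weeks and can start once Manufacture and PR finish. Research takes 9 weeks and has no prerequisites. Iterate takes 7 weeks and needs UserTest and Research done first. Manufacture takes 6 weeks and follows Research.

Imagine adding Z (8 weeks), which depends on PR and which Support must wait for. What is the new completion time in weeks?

Originally the product launch takes 18 weeks.
With Z inserted, Support now waits for max(Manufacture, PR, Z).
New critical path: UserTest→PR→Z→Support = 2+8+8+3 = 21 ⇒ 21 weeks.

21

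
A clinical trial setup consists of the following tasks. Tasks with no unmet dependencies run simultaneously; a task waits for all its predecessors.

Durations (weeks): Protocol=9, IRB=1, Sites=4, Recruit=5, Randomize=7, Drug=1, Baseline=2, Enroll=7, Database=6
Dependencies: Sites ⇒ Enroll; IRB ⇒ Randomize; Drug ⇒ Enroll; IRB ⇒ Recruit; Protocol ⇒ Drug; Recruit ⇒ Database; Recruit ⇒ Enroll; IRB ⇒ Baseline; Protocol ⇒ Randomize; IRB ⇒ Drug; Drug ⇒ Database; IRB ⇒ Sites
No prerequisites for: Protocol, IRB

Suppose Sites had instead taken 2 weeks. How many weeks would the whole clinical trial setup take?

17

Actual critical path: Protocol→Drug→Enroll = 9+1+7 = 17 ⇒ 17 weeks.
The longest path through Sites is only 12 weeks, so Sites has float 5.
The critical path is still Protocol→Drug→Enroll; finish is now 17 weeks.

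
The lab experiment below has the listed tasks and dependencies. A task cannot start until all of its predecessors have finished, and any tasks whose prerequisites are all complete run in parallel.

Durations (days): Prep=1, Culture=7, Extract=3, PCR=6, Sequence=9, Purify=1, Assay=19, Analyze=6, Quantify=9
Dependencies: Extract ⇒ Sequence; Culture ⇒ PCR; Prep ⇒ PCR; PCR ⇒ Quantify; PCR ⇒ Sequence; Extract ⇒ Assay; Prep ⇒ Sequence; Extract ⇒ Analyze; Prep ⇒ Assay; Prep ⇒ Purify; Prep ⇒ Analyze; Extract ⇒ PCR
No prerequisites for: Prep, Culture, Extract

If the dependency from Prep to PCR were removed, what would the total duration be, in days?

22

Before: longest chain Culture→PCR→Sequence = 7+6+9 = 22, finish 22.
Dropping Prep→PCR doesn't change PCR's earliest start (7); another predecessor still binds.
After: Culture→PCR→Sequence = 7+6+9 = 22 → 22 days.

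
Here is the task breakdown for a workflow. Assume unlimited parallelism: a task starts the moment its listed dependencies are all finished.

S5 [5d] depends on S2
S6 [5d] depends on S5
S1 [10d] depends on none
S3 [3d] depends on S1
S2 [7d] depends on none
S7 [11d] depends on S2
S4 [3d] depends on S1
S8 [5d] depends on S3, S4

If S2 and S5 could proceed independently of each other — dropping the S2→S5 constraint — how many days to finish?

Original critical path: S1→S3→S8 = 10+3+5 = 18 ⇒ 18 days.
Without S2→S5, S5's earliest start moves from 7 to 0.
After: S1→S3→S8 = 10+3+5 = 18 → 18 days.

18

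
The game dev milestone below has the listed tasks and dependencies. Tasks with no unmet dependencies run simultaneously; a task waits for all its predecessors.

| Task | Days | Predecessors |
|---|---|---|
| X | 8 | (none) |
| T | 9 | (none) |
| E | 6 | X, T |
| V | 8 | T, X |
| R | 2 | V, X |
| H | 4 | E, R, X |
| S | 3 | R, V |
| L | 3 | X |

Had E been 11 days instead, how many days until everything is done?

24

Critical path before the change: T→V→R→H = 9+8+2+4 = 23 giving 23 days.
The longest path through E is only 19 days, so E has float 4.
New critical path: T→E→H = 9+11+4 = 24 ⇒ 24 days.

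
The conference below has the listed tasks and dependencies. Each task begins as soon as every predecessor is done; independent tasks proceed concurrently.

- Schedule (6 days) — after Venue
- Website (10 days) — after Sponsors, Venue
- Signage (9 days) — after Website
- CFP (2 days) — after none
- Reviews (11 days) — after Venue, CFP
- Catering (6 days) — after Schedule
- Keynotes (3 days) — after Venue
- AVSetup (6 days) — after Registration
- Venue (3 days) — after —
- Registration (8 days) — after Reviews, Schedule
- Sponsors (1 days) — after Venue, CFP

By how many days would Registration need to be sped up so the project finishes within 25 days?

Current finish: 28 days; target: 25.
Registration is on every critical path, so each day cut from Registration cuts the finish by one (this holds down to a finish of 23).
Need 28 − 25 = 3 days off Registration → Registration becomes 5 days, finish becomes 25.

3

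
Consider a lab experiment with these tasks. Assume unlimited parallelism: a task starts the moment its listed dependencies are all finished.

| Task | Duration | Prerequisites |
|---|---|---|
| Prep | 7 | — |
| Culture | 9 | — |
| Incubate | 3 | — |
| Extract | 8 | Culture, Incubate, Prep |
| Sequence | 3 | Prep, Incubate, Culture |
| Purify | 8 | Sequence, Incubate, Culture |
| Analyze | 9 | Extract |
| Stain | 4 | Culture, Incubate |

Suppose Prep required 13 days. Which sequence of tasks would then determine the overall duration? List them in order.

Baseline: Culture→Extract→Analyze = 9+8+9 = 26 → 26 days.
Prep is off the critical path — its longest chain is 24 days, giving 2 of slack.
New critical path: Prep→Extract→Analyze = 13+8+9 = 30 ⇒ 30 days.

Prep, Extract, Analyze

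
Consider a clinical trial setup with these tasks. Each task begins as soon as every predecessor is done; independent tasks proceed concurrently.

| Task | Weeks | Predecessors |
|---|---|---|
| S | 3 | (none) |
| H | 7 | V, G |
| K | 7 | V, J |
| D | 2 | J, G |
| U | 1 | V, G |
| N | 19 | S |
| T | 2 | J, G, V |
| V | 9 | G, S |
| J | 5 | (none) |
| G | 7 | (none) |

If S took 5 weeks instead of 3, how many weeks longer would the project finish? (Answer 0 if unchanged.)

Baseline: G→V→H = 7+9+7 = 23 → 23 weeks.
The longest path through S is only 22 weeks, so S has float 1.
The binding chain switches to S→N = 5+19 = 24; finish 24 weeks.
Change in finish: 24 − 23 = +1 weeks.

1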